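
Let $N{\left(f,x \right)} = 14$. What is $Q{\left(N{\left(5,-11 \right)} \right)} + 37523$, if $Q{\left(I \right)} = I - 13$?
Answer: $37524$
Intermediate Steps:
$Q{\left(I \right)} = -13 + I$
$Q{\left(N{\left(5,-11 \right)} \right)} + 37523 = \left(-13 + 14\right) + 37523 = 1 + 37523 = 37524$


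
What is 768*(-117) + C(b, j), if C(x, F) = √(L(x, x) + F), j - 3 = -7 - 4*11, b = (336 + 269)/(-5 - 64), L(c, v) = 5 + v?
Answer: -89856 + 2*I*√61617/69 ≈ -89856.0 + 7.195*I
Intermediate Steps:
b = -605/69 (b = 605/(-69) = 605*(-1/69) = -605/69 ≈ -8.7681)
j = -48 (j = 3 + (-7 - 4*11) = 3 + (-7 - 44) = 3 - 51 = -48)
C(x, F) = √(5 + F + x) (C(x, F) = √((5 + x) + F) = √(5 + F + x))
768*(-117) + C(b, j) = 768*(-117) + √(5 - 48 - 605/69) = -89856 + √(-3572/69) = -89856 + 2*I*√61617/69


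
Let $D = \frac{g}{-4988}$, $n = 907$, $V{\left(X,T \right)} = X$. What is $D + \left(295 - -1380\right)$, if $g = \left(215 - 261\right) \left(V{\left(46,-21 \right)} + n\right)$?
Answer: $\frac{4199369}{2494} \approx 1683.8$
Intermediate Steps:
$g = -43838$ ($g = \left(215 - 261\right) \left(46 + 907\right) = \left(-46\right) 953 = -43838$)
$D = \frac{21919}{2494}$ ($D = - \frac{43838}{-4988} = \left(-43838\right) \left(- \frac{1}{4988}\right) = \frac{21919}{2494} \approx 8.7887$)
$D + \left(295 - -1380\right) = \frac{21919}{2494} + \left(295 - -1380\right) = \frac{21919}{2494} + \left(295 + 1380\right) = \frac{21919}{2494} + 1675 = \frac{4199369}{2494}$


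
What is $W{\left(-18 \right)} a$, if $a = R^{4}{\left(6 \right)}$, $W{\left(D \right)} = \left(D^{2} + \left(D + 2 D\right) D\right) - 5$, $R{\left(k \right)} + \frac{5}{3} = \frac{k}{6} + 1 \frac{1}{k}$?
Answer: $\frac{1291}{16} \approx 80.688$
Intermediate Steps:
$R{\left(k \right)} = - \frac{5}{3} + \frac{1}{k} + \frac{k}{6}$ ($R{\left(k \right)} = - \frac{5}{3} + \left(\frac{k}{6} + 1 \frac{1}{k}\right) = - \frac{5}{3} + \left(k \frac{1}{6} + \frac{1}{k}\right) = - \frac{5}{3} + \left(\frac{k}{6} + \frac{1}{k}\right) = - \frac{5}{3} + \left(\frac{1}{k} + \frac{k}{6}\right) = - \frac{5}{3} + \frac{1}{k} + \frac{k}{6}$)
$W{\left(D \right)} = -5 + 4 D^{2}$ ($W{\left(D \right)} = \left(D^{2} + 3 D D\right) - 5 = \left(D^{2} + 3 D^{2}\right) - 5 = 4 D^{2} - 5 = -5 + 4 D^{2}$)
$a = \frac{1}{16}$ ($a = \left(\frac{6 + 6 \left(-10 + 6\right)}{6 \cdot 6}\right)^{4} = \left(\frac{1}{6} \cdot \frac{1}{6} \left(6 + 6 \left(-4\right)\right)\right)^{4} = \left(\frac{1}{6} \cdot \frac{1}{6} \left(6 - 24\right)\right)^{4} = \left(\frac{1}{6} \cdot \frac{1}{6} \left(-18\right)\right)^{4} = \left(- \frac{1}{2}\right)^{4} = \frac{1}{16} \approx 0.0625$)
$W{\left(-18 \right)} a = \left(-5 + 4 \left(-18\right)^{2}\right) \frac{1}{16} = \left(-5 + 4 \cdot 324\right) \frac{1}{16} = \left(-5 + 1296\right) \frac{1}{16} = 1291 \cdot \frac{1}{16} = \frac{1291}{16}$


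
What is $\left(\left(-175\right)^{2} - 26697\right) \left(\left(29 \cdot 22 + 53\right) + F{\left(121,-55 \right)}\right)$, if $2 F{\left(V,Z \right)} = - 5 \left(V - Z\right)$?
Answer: $985928$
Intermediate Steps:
$F{\left(V,Z \right)} = - \frac{5 V}{2} + \frac{5 Z}{2}$ ($F{\left(V,Z \right)} = \frac{\left(-5\right) \left(V - Z\right)}{2} = \frac{- 5 V + 5 Z}{2} = - \frac{5 V}{2} + \frac{5 Z}{2}$)
$\left(\left(-175\right)^{2} - 26697\right) \left(\left(29 \cdot 22 + 53\right) + F{\left(121,-55 \right)}\right) = \left(\left(-175\right)^{2} - 26697\right) \left(\left(29 \cdot 22 + 53\right) + \left(\left(- \frac{5}{2}\right) 121 + \frac{5}{2} \left(-55\right)\right)\right) = \left(30625 - 26697\right) \left(\left(638 + 53\right) - 440\right) = 3928 \left(691 - 440\right) = 3928 \cdot 251 = 985928$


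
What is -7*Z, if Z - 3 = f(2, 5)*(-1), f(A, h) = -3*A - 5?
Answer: -98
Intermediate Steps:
f(A, h) = -5 - 3*A
Z = 14 (Z = 3 + (-5 - 3*2)*(-1) = 3 + (-5 - 6)*(-1) = 3 - 11*(-1) = 3 + 11 = 14)
-7*Z = -7*14 = -98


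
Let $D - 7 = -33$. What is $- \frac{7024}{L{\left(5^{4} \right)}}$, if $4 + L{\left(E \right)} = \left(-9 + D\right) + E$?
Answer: $- \frac{3512}{293} \approx -11.986$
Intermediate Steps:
$D = -26$ ($D = 7 - 33 = -26$)
$L{\left(E \right)} = -39 + E$ ($L{\left(E \right)} = -4 + \left(\left(-9 - 26\right) + E\right) = -4 + \left(-35 + E\right) = -39 + E$)
$- \frac{7024}{L{\left(5^{4} \right)}} = - \frac{7024}{-39 + 5^{4}} = - \frac{7024}{-39 + 625} = - \frac{7024}{586} = \left(-7024\right) \frac{1}{586} = - \frac{3512}{293}$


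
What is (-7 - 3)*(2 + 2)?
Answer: -40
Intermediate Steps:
(-7 - 3)*(2 + 2) = -10*4 = -40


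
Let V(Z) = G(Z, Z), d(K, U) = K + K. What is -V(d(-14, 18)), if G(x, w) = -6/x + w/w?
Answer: -17/14 ≈ -1.2143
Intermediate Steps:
G(x, w) = 1 - 6/x (G(x, w) = -6/x + 1 = 1 - 6/x)
d(K, U) = 2*K
V(Z) = (-6 + Z)/Z
-V(d(-14, 18)) = -(-6 + 2*(-14))/(2*(-14)) = -(-6 - 28)/(-28) = -(-1)*(-34)/28 = -1*17/14 = -17/14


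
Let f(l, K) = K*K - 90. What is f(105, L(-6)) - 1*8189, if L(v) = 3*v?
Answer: -7955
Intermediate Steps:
f(l, K) = -90 + K**2 (f(l, K) = K**2 - 90 = -90 + K**2)
f(105, L(-6)) - 1*8189 = (-90 + (3*(-6))**2) - 1*8189 = (-90 + (-18)**2) - 8189 = (-90 + 324) - 8189 = 234 - 8189 = -7955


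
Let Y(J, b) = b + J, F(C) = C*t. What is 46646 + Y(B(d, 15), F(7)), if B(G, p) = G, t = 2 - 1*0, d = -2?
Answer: 46658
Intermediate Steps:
t = 2 (t = 2 + 0 = 2)
F(C) = 2*C (F(C) = C*2 = 2*C)
Y(J, b) = J + b
46646 + Y(B(d, 15), F(7)) = 46646 + (-2 + 2*7) = 46646 + (-2 + 14) = 46646 + 12 = 46658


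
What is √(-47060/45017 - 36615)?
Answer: I*√74203525031755/45017 ≈ 191.35*I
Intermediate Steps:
√(-47060/45017 - 36615) = √(-1648344515/45017) = I*√74203525031755/45017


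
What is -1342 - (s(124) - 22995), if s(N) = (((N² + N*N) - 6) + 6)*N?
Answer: -3791595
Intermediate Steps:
s(N) = 2*N³ (s(N) = (((N² + N²) - 6) + 6)*N = ((2*N² - 6) + 6)*N = ((-6 + 2*N²) + 6)*N = (2*N²)*N = 2*N³)
-1342 - (s(124) - 22995) = -1342 - (2*124³ - 22995) = -1342 - (2*1906624 - 22995) = -1342 - (3813248 - 22995) = -1342 - 1*3790253 = -1342 - 3790253 = -3791595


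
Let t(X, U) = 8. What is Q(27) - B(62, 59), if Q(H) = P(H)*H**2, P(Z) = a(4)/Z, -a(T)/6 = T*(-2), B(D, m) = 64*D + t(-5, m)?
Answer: -2680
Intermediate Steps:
B(D, m) = 8 + 64*D (B(D, m) = 64*D + 8 = 8 + 64*D)
a(T) = 12*T (a(T) = -6*T*(-2) = -(-12)*T = 12*T)
P(Z) = 48/Z (P(Z) = (12*4)/Z = 48/Z)
Q(H) = 48*H (Q(H) = (48/H)*H**2 = 48*H)
Q(27) - B(62, 59) = 48*27 - (8 + 64*62) = 1296 - (8 + 3968) = 1296 - 1*3976 = 1296 - 3976 = -2680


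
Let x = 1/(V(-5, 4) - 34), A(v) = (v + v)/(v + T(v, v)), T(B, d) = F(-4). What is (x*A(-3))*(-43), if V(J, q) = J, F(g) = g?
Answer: 86/91 ≈ 0.94506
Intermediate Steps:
T(B, d) = -4
A(v) = 2*v/(-4 + v) (A(v) = (v + v)/(v - 4) = (2*v)/(-4 + v) = 2*v/(-4 + v))
x = -1/39 (x = 1/(-5 - 34) = 1/(-39) = -1/39 ≈ -0.025641)
(x*A(-3))*(-43) = -2*(-3)/(39*(-4 - 3))*(-43) = -2*(-3)/(39*(-7))*(-43) = -2*(-3)*(-1)/(39*7)*(-43) = -1/39*6/7*(-43) = -2/91*(-43) = 86/91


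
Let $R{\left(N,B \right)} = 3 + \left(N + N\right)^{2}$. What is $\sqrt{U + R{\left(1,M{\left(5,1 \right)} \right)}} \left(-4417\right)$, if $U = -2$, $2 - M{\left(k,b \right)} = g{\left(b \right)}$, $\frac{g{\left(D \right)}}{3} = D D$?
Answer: $- 4417 \sqrt{5} \approx -9876.7$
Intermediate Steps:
$g{\left(D \right)} = 3 D^{2}$ ($g{\left(D \right)} = 3 D D = 3 D^{2}$)
$M{\left(k,b \right)} = 2 - 3 b^{2}$
$R{\left(N,B \right)} = 3 + 4 N^{2}$ ($R{\left(N,B \right)} = 3 + \left(2 N\right)^{2} = 3 + 4 N^{2}$)
$\sqrt{U + R{\left(1,M{\left(5,1 \right)} \right)}} \left(-4417\right) = \sqrt{-2 + \left(3 + 4 \cdot 1^{2}\right)} \left(-4417\right) = \sqrt{-2 + \left(3 + 4 \cdot 1\right)} \left(-4417\right) = \sqrt{-2 + \left(3 + 4\right)} \left(-4417\right) = \sqrt{-2 + 7} \left(-4417\right) = \sqrt{5} \left(-4417\right) = - 4417 \sqrt{5}$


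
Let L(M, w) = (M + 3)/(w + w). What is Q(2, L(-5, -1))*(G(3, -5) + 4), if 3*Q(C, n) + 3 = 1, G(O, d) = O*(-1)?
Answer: -⅔ ≈ -0.66667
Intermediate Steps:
L(M, w) = (3 + M)/(2*w) (L(M, w) = (3 + M)/((2*w)) = (3 + M)*(1/(2*w)) = (3 + M)/(2*w))
G(O, d) = -O
Q(C, n) = -⅔ (Q(C, n) = -1 + (⅓)*1 = -1 + ⅓ = -⅔)
Q(2, L(-5, -1))*(G(3, -5) + 4) = -2*(-1*3 + 4)/3 = -2*(-3 + 4)/3 = -⅔*1 = -⅔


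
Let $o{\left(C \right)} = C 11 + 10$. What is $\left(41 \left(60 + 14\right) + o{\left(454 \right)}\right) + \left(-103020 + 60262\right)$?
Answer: $-34720$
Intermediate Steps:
$o{\left(C \right)} = 10 + 11 C$ ($o{\left(C \right)} = 11 C + 10 = 10 + 11 C$)
$\left(41 \left(60 + 14\right) + o{\left(454 \right)}\right) + \left(-103020 + 60262\right) = \left(41 \left(60 + 14\right) + \left(10 + 11 \cdot 454\right)\right) + \left(-103020 + 60262\right) = \left(41 \cdot 74 + \left(10 + 4994\right)\right) - 42758 = \left(3034 + 5004\right) - 42758 = 8038 - 42758 = -34720$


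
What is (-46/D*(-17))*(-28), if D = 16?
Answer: -2737/2 ≈ -1368.5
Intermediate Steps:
(-46/D*(-17))*(-28) = (-46/16*(-17))*(-28) = (-46*1/16*(-17))*(-28) = -23/8*(-17)*(-28) = (391/8)*(-28) = -2737/2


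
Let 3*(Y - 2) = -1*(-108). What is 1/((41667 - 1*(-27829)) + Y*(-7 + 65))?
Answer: 1/71700 ≈ 1.3947e-5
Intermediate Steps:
Y = 38 (Y = 2 + (-1*(-108))/3 = 2 + (⅓)*108 = 2 + 36 = 38)
1/((41667 - 1*(-27829)) + Y*(-7 + 65)) = 1/((41667 - 1*(-27829)) + 38*(-7 + 65)) = 1/((41667 + 27829) + 38*58) = 1/(69496 + 2204) = 1/71700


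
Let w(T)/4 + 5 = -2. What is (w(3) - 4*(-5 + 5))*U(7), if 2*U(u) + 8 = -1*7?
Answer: 210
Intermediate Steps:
w(T) = -28 (w(T) = -20 + 4*(-2) = -20 - 8 = -28)
U(u) = -15/2 (U(u) = -4 + (-1*7)/2 = -4 + (½)*(-7) = -4 - 7/2 = -15/2)
(w(3) - 4*(-5 + 5))*U(7) = (-28 - 4*(-5 + 5))*(-15/2) = (-28 - 4*0)*(-15/2) = (-28 + 0)*(-15/2) = -28*(-15/2) = 210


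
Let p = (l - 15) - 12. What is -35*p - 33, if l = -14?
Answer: 1402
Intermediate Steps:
p = -41 (p = (-14 - 15) - 12 = -29 - 12 = -41)
-35*p - 33 = -35*(-41) - 33 = 1435 - 33 = 1402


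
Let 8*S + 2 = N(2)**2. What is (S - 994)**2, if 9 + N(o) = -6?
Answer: 59737441/64 ≈ 9.3340e+5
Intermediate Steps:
N(o) = -15 (N(o) = -9 - 6 = -15)
S = 223/8 (S = -1/4 + (1/8)*(-15)**2 = -1/4 + (1/8)*225 = -1/4 + 225/8 = 223/8 ≈ 27.875)
(S - 994)**2 = (223/8 - 994)**2 = (-7729/8)**2 = 59737441/64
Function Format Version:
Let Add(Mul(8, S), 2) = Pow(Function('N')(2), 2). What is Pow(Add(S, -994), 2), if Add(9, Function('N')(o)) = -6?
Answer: Rational(59737441, 64) ≈ 9.3340e+5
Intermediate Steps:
Function('N')(o) = -15 (Function('N')(o) = Add(-9, -6) = -15)
S = Rational(223, 8) (S = Add(Rational(-1, 4), Mul(Rational(1, 8), Pow(-15, 2))) = Add(Rational(-1, 4), Mul(Rational(1, 8), 225)) = Add(Rational(-1, 4), Rational(225, 8)) = Rational(223, 8) ≈ 27.875)
Pow(Add(S, -994), 2) = Pow(Add(Rational(223, 8), -994), 2) = Pow(Rational(-7729, 8), 2) = Rational(59737441, 64)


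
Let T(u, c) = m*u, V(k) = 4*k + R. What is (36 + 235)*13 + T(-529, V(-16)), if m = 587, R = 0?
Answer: -307000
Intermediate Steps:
V(k) = 4*k (V(k) = 4*k + 0 = 4*k)
T(u, c) = 587*u
(36 + 235)*13 + T(-529, V(-16)) = (36 + 235)*13 + 587*(-529) = 271*13 - 310523 = 3523 - 310523 = -307000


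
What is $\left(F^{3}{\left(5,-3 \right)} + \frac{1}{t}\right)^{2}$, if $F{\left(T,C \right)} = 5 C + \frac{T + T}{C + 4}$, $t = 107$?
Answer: $\frac{178863876}{11449} \approx 15623.0$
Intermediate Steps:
$F{\left(T,C \right)} = 5 C + \frac{2 T}{4 + C}$
$\left(F^{3}{\left(5,-3 \right)} + \frac{1}{t}\right)^{2} = \left(\left(\frac{2 \cdot 5 + 5 \left(-3\right)^{2} + 20 \left(-3\right)}{4 - 3}\right)^{3} + \frac{1}{107}\right)^{2} = \left(\left(\frac{10 + 5 \cdot 9 - 60}{1}\right)^{3} + \frac{1}{107}\right)^{2} = \left(\left(1 \left(10 + 45 - 60\right)\right)^{3} + \frac{1}{107}\right)^{2} = \left(\left(1 \left(-5\right)\right)^{3} + \frac{1}{107}\right)^{2} = \left(\left(-5\right)^{3} + \frac{1}{107}\right)^{2} = \left(-125 + \frac{1}{107}\right)^{2} = \left(- \frac{13374}{107}\right)^{2} = \frac{178863876}{11449}$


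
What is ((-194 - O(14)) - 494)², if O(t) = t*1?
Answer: 492804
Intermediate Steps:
O(t) = t
((-194 - O(14)) - 494)² = ((-194 - 1*14) - 494)² = ((-194 - 14) - 494)² = (-208 - 494)² = (-702)² = 492804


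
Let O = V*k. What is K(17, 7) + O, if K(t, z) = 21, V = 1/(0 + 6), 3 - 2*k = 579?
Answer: -27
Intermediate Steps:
k = -288 (k = 3/2 - ½*579 = 3/2 - 579/2 = -288)
V = ⅙ (V = 1/6 = ⅙ ≈ 0.16667)
O = -48 (O = (⅙)*(-288) = -48)
K(17, 7) + O = 21 - 48 = -27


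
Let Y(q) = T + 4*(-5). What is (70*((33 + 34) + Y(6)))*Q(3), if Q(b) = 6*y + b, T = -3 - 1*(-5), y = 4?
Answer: 92610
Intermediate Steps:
T = 2 (T = -3 + 5 = 2)
Y(q) = -18 (Y(q) = 2 + 4*(-5) = 2 - 20 = -18)
Q(b) = 24 + b (Q(b) = 6*4 + b = 24 + b)
(70*((33 + 34) + Y(6)))*Q(3) = (70*((33 + 34) - 18))*(24 + 3) = (70*(67 - 18))*27 = (70*49)*27 = 3430*27 = 92610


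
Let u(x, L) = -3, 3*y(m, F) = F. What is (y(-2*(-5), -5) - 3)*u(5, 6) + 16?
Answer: 30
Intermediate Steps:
y(m, F) = F/3
(y(-2*(-5), -5) - 3)*u(5, 6) + 16 = ((⅓)*(-5) - 3)*(-3) + 16 = (-5/3 - 3)*(-3) + 16 = -14/3*(-3) + 16 = 14 + 16 = 30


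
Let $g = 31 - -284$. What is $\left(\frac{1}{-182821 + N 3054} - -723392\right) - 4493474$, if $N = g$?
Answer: $- \frac{2937606423497}{779189} \approx -3.7701 \cdot 10^{6}$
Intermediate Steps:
$g = 315$ ($g = 31 + 284 = 315$)
$N = 315$
$\left(\frac{1}{-182821 + N 3054} - -723392\right) - 4493474 = \left(\frac{1}{-182821 + 315 \cdot 3054} - -723392\right) - 4493474 = \left(\frac{1}{-182821 + 962010} + 723392\right) - 4493474 = \left(\frac{1}{779189} + 723392\right) - 4493474 = \frac{563659089089}{779189} - 4493474 = - \frac{2937606423497}{779189}$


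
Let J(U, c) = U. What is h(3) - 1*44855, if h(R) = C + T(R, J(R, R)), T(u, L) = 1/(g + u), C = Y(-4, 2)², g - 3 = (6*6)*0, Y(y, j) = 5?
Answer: -268979/6 ≈ -44830.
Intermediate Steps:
g = 3 (g = 3 + (6*6)*0 = 3 + 36*0 = 3 + 0 = 3)
C = 25 (C = 5² = 25)
T(u, L) = 1/(3 + u)
h(R) = 25 + 1/(3 + R)
h(3) - 1*44855 = (76 + 25*3)/(3 + 3) - 1*44855 = (76 + 75)/6 - 44855 = (⅙)*151 - 44855 = 151/6 - 44855 = -268979/6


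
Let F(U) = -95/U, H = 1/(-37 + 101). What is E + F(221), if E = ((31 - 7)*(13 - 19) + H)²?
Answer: 18766096605/905216 ≈ 20731.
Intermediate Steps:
H = 1/64 ≈ 0.015625
E = 84916225/4096 (E = ((31 - 7)*(13 - 19) + 1/64)² = (24*(-6) + 1/64)² = (-144 + 1/64)² = (-9215/64)² = 84916225/4096 ≈ 20732.)
E + F(221) = 84916225/4096 - 95/221 = 18766096605/905216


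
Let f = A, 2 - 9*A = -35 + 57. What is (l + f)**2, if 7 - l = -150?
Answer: 1940449/81 ≈ 23956.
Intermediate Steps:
l = 157 (l = 7 - 1*(-150) = 7 + 150 = 157)
A = -20/9 (A = 2/9 - (-35 + 57)/9 = 2/9 - 1/9*22 = 2/9 - 22/9 = -20/9 ≈ -2.2222)
f = -20/9 ≈ -2.2222
(l + f)**2 = (157 - 20/9)**2 = (1393/9)**2 = 1940449/81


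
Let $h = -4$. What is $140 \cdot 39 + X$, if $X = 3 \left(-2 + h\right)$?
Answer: $5442$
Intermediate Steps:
$X = -18$ ($X = 3 \left(-2 - 4\right) = 3 \left(-6\right) = -18$)
$140 \cdot 39 + X = 140 \cdot 39 - 18 = 5460 - 18 = 5442$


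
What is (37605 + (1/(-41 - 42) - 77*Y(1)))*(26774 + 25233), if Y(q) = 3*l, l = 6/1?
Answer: 156342195232/83 ≈ 1.8836e+9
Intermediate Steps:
l = 6 (l = 6*1 = 6)
Y(q) = 18 (Y(q) = 3*6 = 18)
(37605 + (1/(-41 - 42) - 77*Y(1)))*(26774 + 25233) = (37605 + (1/(-41 - 42) - 77*18))*(26774 + 25233) = (37605 + (1/(-83) - 1386))*52007 = (37605 + (-1/83 - 1386))*52007 = (37605 - 115039/83)*52007 = (3006176/83)*52007 = 156342195232/83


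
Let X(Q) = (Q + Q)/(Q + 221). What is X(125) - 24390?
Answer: -4219345/173 ≈ -24389.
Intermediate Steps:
X(Q) = 2*Q/(221 + Q) (X(Q) = (2*Q)/(221 + Q) = 2*Q/(221 + Q))
X(125) - 24390 = 2*125/(221 + 125) - 24390 = 2*125/346 - 24390 = 2*125*(1/346) - 24390 = 125/173 - 24390 = -4219345/173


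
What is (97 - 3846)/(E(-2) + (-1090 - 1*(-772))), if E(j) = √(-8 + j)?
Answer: 596091/50567 + 3749*I*√10/101134 ≈ 11.788 + 0.11722*I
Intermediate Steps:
(97 - 3846)/(E(-2) + (-1090 - 1*(-772))) = (97 - 3846)/(√(-8 - 2) + (-1090 - 1*(-772))) = -3749/(√(-10) + (-1090 + 772)) = -3749/(I*√10 - 318) = -3749/(-318 + I*√10)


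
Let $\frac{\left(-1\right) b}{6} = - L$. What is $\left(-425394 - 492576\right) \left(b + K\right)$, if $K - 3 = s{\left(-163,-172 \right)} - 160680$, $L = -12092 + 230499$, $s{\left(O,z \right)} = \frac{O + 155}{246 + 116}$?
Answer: $- \frac{191036405974170}{181} \approx -1.0554 \cdot 10^{12}$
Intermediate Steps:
$s{\left(O,z \right)} = \frac{155}{362} + \frac{O}{362}$ ($s{\left(O,z \right)} = \frac{155 + O}{362} = \left(155 + O\right) \frac{1}{362} = \frac{155}{362} + \frac{O}{362}$)
$L = 218407$
$K = - \frac{29082541}{181}$ ($K = 3 + \left(\left(\frac{155}{362} + \frac{1}{362} \left(-163\right)\right) - 160680\right) = 3 + \left(\left(\frac{155}{362} - \frac{163}{362}\right) - 160680\right) = 3 - \frac{29083084}{181} = - \frac{29082541}{181} \approx -1.6068 \cdot 10^{5}$)
$b = 1310442$ ($b = - 6 \left(\left(-1\right) 218407\right) = \left(-6\right) \left(-218407\right) = 1310442$)
$\left(-425394 - 492576\right) \left(b + K\right) = \left(-425394 - 492576\right) \left(1310442 - \frac{29082541}{181}\right) = \left(-917970\right) \frac{208107461}{181} = - \frac{191036405974170}{181}$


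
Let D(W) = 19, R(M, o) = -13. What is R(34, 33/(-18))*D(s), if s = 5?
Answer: -247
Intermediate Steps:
R(34, 33/(-18))*D(s) = -13*19 = -247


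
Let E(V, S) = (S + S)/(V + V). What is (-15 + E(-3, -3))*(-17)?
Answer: 238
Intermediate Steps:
E(V, S) = S/V (E(V, S) = (2*S)/((2*V)) = (2*S)*(1/(2*V)) = S/V)
(-15 + E(-3, -3))*(-17) = (-15 - 3/(-3))*(-17) = (-15 - 3*(-⅓))*(-17) = (-15 + 1)*(-17) = -14*(-17) = 238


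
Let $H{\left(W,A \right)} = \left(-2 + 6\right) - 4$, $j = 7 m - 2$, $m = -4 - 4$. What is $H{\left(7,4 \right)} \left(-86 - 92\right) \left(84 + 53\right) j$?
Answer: $0$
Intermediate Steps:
$m = -8$
$j = -58$ ($j = 7 \left(-8\right) - 2 = -56 - 2 = -58$)
$H{\left(W,A \right)} = 0$ ($H{\left(W,A \right)} = 4 - 4 = 0$)
$H{\left(7,4 \right)} \left(-86 - 92\right) \left(84 + 53\right) j = 0 \left(-86 - 92\right) \left(84 + 53\right) \left(-58\right) = 0 \left(\left(-178\right) 137\right) \left(-58\right) = 0 \left(-24386\right) \left(-58\right) = 0 \left(-58\right) = 0$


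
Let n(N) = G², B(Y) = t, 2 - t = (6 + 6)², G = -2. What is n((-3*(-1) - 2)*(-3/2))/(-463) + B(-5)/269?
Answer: -66822/124547 ≈ -0.53652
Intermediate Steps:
t = -142 (t = 2 - (6 + 6)² = 2 - 1*12² = 2 - 1*144 = 2 - 144 = -142)
B(Y) = -142
n(N) = 4 (n(N) = (-2)² = 4)
n((-3*(-1) - 2)*(-3/2))/(-463) + B(-5)/269 = 4/(-463) - 142/269 = 4*(-1/463) - 142*1/269 = -4/463 - 142/269 = -66822/124547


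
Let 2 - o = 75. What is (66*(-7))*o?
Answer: 33726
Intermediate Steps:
o = -73 (o = 2 - 1*75 = 2 - 75 = -73)
(66*(-7))*o = (66*(-7))*(-73) = -462*(-73) = 33726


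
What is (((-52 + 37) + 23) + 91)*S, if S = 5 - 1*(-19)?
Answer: 2376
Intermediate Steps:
S = 24 (S = 5 + 19 = 24)
(((-52 + 37) + 23) + 91)*S = (((-52 + 37) + 23) + 91)*24 = ((-15 + 23) + 91)*24 = (8 + 91)*24 = 99*24 = 2376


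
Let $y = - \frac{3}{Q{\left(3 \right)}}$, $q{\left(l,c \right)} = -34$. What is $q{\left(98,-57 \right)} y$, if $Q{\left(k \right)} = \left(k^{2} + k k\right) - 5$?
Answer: $\frac{102}{13} \approx 7.8462$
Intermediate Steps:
$Q{\left(k \right)} = -5 + 2 k^{2}$ ($Q{\left(k \right)} = \left(k^{2} + k^{2}\right) - 5 = 2 k^{2} - 5 = -5 + 2 k^{2}$)
$y = - \frac{3}{13}$ ($y = - \frac{3}{-5 + 2 \cdot 3^{2}} = - \frac{3}{-5 + 2 \cdot 9} = - \frac{3}{-5 + 18} = - \frac{3}{13} \approx -0.23077$)
$q{\left(98,-57 \right)} y = \left(-34\right) \left(- \frac{3}{13}\right) = \frac{102}{13}$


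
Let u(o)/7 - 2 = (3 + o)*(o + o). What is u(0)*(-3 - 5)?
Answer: -112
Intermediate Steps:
u(o) = 14 + 14*o*(3 + o) (u(o) = 14 + 7*((3 + o)*(o + o)) = 14 + 7*((3 + o)*(2*o)) = 14 + 7*(2*o*(3 + o)) = 14 + 14*o*(3 + o))
u(0)*(-3 - 5) = (14 + 14*0² + 42*0)*(-3 - 5) = (14 + 14*0 + 0)*(-8) = (14 + 0 + 0)*(-8) = 14*(-8) = -112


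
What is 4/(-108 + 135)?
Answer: 4/27 ≈ 0.14815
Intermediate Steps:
4/(-108 + 135) = 4/27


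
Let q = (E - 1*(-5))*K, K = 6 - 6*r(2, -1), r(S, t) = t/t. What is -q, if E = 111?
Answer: 0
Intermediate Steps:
r(S, t) = 1
K = 0 (K = 6 - 6*1 = 6 - 6 = 0)
q = 0 (q = (111 - 1*(-5))*0 = (111 + 5)*0 = 116*0 = 0)
-q = -1*0 = 0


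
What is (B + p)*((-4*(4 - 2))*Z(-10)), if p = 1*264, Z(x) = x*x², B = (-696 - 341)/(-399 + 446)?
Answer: 90968000/47 ≈ 1.9355e+6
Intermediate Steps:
B = -1037/47 ≈ -22.064
Z(x) = x³
p = 264
(B + p)*((-4*(4 - 2))*Z(-10)) = (-1037/47 + 264)*(-4*(4 - 2)*(-10)³) = 11371*(-4*2*(-1000))/47 = 11371*(-8*(-1000))/47 = (11371/47)*8000 = 90968000/47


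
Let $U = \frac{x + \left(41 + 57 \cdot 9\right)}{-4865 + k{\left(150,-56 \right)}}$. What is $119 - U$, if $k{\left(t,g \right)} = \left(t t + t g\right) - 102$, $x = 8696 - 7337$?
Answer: $\frac{1084914}{9133} \approx 118.79$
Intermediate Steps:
$x = 1359$ ($x = 8696 - 7337 = 1359$)
$k{\left(t,g \right)} = -102 + t^{2} + g t$ ($k{\left(t,g \right)} = \left(t^{2} + g t\right) - 102 = -102 + t^{2} + g t$)
$U = \frac{1913}{9133}$ ($U = \frac{1359 + \left(41 + 57 \cdot 9\right)}{-4865 - \left(8502 - 22500\right)} = \frac{1359 + \left(41 + 513\right)}{-4865 - -13998} = \frac{1359 + 554}{-4865 + 13998} = \frac{1913}{9133} \approx 0.20946$)
$119 - U = 119 - \frac{1913}{9133} = \frac{1084914}{9133}$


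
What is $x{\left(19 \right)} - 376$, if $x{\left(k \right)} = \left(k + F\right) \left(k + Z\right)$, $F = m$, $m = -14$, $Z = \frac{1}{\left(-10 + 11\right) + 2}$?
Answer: $- \frac{838}{3} \approx -279.33$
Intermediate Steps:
$Z = \frac{1}{3}$ ($Z = \frac{1}{1 + 2} = \frac{1}{3} \approx 0.33333$)
$F = -14$
$x{\left(k \right)} = \left(-14 + k\right) \left(\frac{1}{3} + k\right)$ ($x{\left(k \right)} = \left(k - 14\right) \left(k + \frac{1}{3}\right) = \left(-14 + k\right) \left(\frac{1}{3} + k\right)$)
$x{\left(19 \right)} - 376 = \left(- \frac{14}{3} + 19^{2} - \frac{779}{3}\right) - 376 = \left(- \frac{14}{3} + 361 - \frac{779}{3}\right) - 376 = \frac{290}{3} - 376 = - \frac{838}{3}$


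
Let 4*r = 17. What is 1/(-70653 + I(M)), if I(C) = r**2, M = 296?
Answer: -16/1130159 ≈ -1.4157e-5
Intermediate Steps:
r = 17/4 (r = (1/4)*17 = 17/4 ≈ 4.2500)
I(C) = 289/16 (I(C) = (17/4)**2 = 289/16)
1/(-70653 + I(M)) = 1/(-70653 + 289/16) = 1/(-1130159/16) = -16/1130159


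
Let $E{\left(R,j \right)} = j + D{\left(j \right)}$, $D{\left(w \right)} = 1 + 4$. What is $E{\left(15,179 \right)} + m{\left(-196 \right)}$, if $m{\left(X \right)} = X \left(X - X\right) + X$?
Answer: $-12$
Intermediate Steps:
$D{\left(w \right)} = 5$
$m{\left(X \right)} = X$ ($m{\left(X \right)} = X 0 + X = 0 + X = X$)
$E{\left(R,j \right)} = 5 + j$ ($E{\left(R,j \right)} = j + 5 = 5 + j$)
$E{\left(15,179 \right)} + m{\left(-196 \right)} = \left(5 + 179\right) - 196 = 184 - 196 = -12$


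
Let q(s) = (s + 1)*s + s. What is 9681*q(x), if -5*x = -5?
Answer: 29043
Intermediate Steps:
x = 1 (x = -⅕*(-5) = 1)
q(s) = s + s*(1 + s) (q(s) = (1 + s)*s + s = s*(1 + s) + s = s + s*(1 + s))
9681*q(x) = 9681*(1*(2 + 1)) = 9681*(1*3) = 9681*3 = 29043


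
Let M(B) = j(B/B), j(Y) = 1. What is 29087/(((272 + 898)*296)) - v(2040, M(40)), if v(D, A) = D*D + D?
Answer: -1441951775713/346320 ≈ -4.1636e+6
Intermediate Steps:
M(B) = 1
v(D, A) = D + D² (v(D, A) = D² + D = D + D²)
29087/(((272 + 898)*296)) - v(2040, M(40)) = 29087/(((272 + 898)*296)) - 2040*(1 + 2040) = 29087/((1170*296)) - 2040*2041 = 29087/346320 - 1*4163640 = 29087*(1/346320) - 4163640 = 29087/346320 - 4163640 = -1441951775713/346320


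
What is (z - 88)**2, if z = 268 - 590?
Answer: 168100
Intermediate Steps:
z = -322
(z - 88)**2 = (-322 - 88)**2 = (-410)**2 = 168100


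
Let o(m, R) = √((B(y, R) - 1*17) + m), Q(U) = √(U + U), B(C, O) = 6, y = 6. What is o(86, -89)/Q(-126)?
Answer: -5*I*√21/42 ≈ -0.54554*I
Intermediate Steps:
Q(U) = √2*√U (Q(U) = √(2*U) = √2*√U)
o(m, R) = √(-11 + m) (o(m, R) = √((6 - 1*17) + m) = √((6 - 17) + m) = √(-11 + m))
o(86, -89)/Q(-126) = √(-11 + 86)/((√2*√(-126))) = √75/((√2*(3*I*√14))) = (5*√3)/((6*I*√7)) = (5*√3)*(-I*√7/42) = -5*I*√21/42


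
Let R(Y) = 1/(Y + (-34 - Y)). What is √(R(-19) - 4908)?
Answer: I*√5673682/34 ≈ 70.057*I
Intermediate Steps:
R(Y) = -1/34 (R(Y) = 1/(-34) = -1/34)
√(R(-19) - 4908) = √(-1/34 - 4908) = √(-166873/34) = I*√5673682/34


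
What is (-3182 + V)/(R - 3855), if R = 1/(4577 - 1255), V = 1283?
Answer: 6308478/12806309 ≈ 0.49261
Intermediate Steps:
R = 1/3322 ≈ 0.00030102
(-3182 + V)/(R - 3855) = (-3182 + 1283)/(1/3322 - 3855) = -1899/(-12806309/3322) = -1899*(-3322/12806309) = 6308478/12806309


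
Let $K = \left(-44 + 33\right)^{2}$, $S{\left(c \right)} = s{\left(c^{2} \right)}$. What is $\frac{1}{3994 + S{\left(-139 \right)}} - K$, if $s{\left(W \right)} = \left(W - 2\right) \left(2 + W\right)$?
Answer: $- \frac{45169908750}{373305031} \approx -121.0$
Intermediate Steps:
$s{\left(W \right)} = \left(-2 + W\right) \left(2 + W\right)$
$S{\left(c \right)} = -4 + c^{4}$ ($S{\left(c \right)} = -4 + \left(c^{2}\right)^{2} = -4 + c^{4}$)
$K = 121$ ($K = \left(-11\right)^{2} = 121$)
$\frac{1}{3994 + S{\left(-139 \right)}} - K = \frac{1}{3994 - \left(4 - \left(-139\right)^{4}\right)} - 121 = \frac{1}{3994 + \left(-4 + 373301041\right)} - 121 = \frac{1}{3994 + 373301037} - 121 = \frac{1}{373305031} - 121 = - \frac{45169908750}{373305031}$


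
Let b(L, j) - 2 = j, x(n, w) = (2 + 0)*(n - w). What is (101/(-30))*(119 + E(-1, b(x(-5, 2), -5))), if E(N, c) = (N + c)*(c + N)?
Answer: -909/2 ≈ -454.50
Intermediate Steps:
x(n, w) = -2*w + 2*n (x(n, w) = 2*(n - w) = -2*w + 2*n)
b(L, j) = 2 + j
E(N, c) = (N + c)² (E(N, c) = (N + c)*(N + c) = (N + c)²)
(101/(-30))*(119 + E(-1, b(x(-5, 2), -5))) = (101/(-30))*(119 + (-1 + (2 - 5))²) = (101*(-1/30))*(119 + (-1 - 3)²) = -101*(119 + (-4)²)/30 = -101*(119 + 16)/30 = -101/30*135 = -909/2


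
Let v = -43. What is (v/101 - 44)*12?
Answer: -53844/101 ≈ -533.11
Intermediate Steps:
(v/101 - 44)*12 = (-43/101 - 44)*12 = -4487/101*12 = -53844/101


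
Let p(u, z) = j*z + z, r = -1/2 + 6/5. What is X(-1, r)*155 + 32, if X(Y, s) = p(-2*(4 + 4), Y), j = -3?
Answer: 342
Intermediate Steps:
r = 7/10 (r = -1*½ + 6*(⅕) = -½ + 6/5 = 7/10 ≈ 0.70000)
p(u, z) = -2*z (p(u, z) = -3*z + z = -2*z)
X(Y, s) = -2*Y
X(-1, r)*155 + 32 = -2*(-1)*155 + 32 = 2*155 + 32 = 310 + 32 = 342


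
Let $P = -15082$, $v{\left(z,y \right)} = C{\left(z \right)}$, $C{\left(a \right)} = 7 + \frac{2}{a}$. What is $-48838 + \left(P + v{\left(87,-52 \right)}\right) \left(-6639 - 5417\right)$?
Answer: $\frac{15807472382}{87} \approx 1.8169 \cdot 10^{8}$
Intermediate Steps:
$v{\left(z,y \right)} = 7 + \frac{2}{z}$
$-48838 + \left(P + v{\left(87,-52 \right)}\right) \left(-6639 - 5417\right) = -48838 + \left(-15082 + \left(7 + \frac{2}{87}\right)\right) \left(-6639 - 5417\right) = -48838 + \left(-15082 + \left(7 + 2 \cdot \frac{1}{87}\right)\right) \left(-12056\right) = -48838 + \left(-15082 + \left(7 + \frac{2}{87}\right)\right) \left(-12056\right) = -48838 + \left(-15082 + \frac{611}{87}\right) \left(-12056\right) = -48838 - - \frac{15811721288}{87} = -48838 + \frac{15811721288}{87} = \frac{15807472382}{87}$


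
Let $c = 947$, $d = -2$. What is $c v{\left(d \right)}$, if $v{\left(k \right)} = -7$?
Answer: $-6629$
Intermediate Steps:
$c v{\left(d \right)} = 947 \left(-7\right) = -6629$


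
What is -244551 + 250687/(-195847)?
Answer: -47894830384/195847 ≈ -2.4455e+5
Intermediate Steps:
-244551 + 250687/(-195847) = -244551 + 250687*(-1/195847) = -244551 - 250687/195847 = -47894830384/195847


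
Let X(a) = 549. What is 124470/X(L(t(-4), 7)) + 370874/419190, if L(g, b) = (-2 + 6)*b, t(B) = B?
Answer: 2910010507/12785295 ≈ 227.61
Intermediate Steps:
L(g, b) = 4*b
124470/X(L(t(-4), 7)) + 370874/419190 = 124470/549 + 370874/419190 = 124470*(1/549) + 370874*(1/419190) = 13830/61 + 185437/209595 = 2910010507/12785295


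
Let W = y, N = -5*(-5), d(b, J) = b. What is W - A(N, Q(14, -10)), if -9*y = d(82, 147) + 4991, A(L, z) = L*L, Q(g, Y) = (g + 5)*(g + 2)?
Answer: -3566/3 ≈ -1188.7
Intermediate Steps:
Q(g, Y) = (2 + g)*(5 + g) (Q(g, Y) = (5 + g)*(2 + g) = (2 + g)*(5 + g))
N = 25
A(L, z) = L²
y = -1691/3 (y = -(82 + 4991)/9 = -⅑*5073 = -1691/3 ≈ -563.67)
W = -1691/3 ≈ -563.67
W - A(N, Q(14, -10)) = -1691/3 - 1*25² = -1691/3 - 1*625 = -1691/3 - 625 = -3566/3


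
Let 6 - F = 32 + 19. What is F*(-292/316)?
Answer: 3285/79 ≈ 41.582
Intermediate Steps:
F = -45 (F = 6 - (32 + 19) = 6 - 1*51 = 6 - 51 = -45)
F*(-292/316) = -(-13140)/316 = -45*(-73/79) = 3285/79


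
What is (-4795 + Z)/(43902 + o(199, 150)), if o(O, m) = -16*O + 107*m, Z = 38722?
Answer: 33927/56768 ≈ 0.59764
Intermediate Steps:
(-4795 + Z)/(43902 + o(199, 150)) = (-4795 + 38722)/(43902 + (-16*199 + 107*150)) = 33927/(43902 + (-3184 + 16050)) = 33927/(43902 + 12866) = 33927/56768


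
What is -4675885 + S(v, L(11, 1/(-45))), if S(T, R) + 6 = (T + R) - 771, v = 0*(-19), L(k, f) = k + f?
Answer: -210449296/45 ≈ -4.6766e+6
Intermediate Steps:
L(k, f) = f + k
v = 0
S(T, R) = -777 + R + T (S(T, R) = -6 + ((T + R) - 771) = -6 + ((R + T) - 771) = -6 + (-771 + R + T) = -777 + R + T)
-4675885 + S(v, L(11, 1/(-45))) = -4675885 + (-777 + (1/(-45) + 11) + 0) = -4675885 + (-777 + (-1/45 + 11) + 0) = -4675885 + (-777 + 494/45 + 0) = -4675885 - 34471/45 = -210449296/45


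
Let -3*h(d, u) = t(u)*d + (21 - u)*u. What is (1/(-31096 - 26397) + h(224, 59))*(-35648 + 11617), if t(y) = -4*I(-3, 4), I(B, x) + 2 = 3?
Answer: -1445168515987/57493 ≈ -2.5136e+7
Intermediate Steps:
I(B, x) = 1 (I(B, x) = -2 + 3 = 1)
t(y) = -4 (t(y) = -4*1 = -4)
h(d, u) = 4*d/3 - u*(21 - u)/3 (h(d, u) = -(-4*d + (21 - u)*u)/3 = -(-4*d + u*(21 - u))/3 = 4*d/3 - u*(21 - u)/3)
(1/(-31096 - 26397) + h(224, 59))*(-35648 + 11617) = (1/(-31096 - 26397) + (-7*59 + (1/3)*59**2 + (4/3)*224))*(-35648 + 11617) = (1/(-57493) + (-413 + (1/3)*3481 + 896/3))*(-24031) = (-1/57493 + (-413 + 3481/3 + 896/3))*(-24031) = (-1/57493 + 1046)*(-24031) = (60137677/57493)*(-24031) = -1445168515987/57493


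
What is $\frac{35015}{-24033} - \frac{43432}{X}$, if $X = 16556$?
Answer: $- \frac{405877399}{99472587} \approx -4.0803$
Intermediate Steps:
$\frac{35015}{-24033} - \frac{43432}{X} = \frac{35015}{-24033} - \frac{43432}{16556} = 35015 \left(- \frac{1}{24033}\right) - \frac{10858}{4139} = - \frac{35015}{24033} - \frac{10858}{4139} = - \frac{405877399}{99472587}$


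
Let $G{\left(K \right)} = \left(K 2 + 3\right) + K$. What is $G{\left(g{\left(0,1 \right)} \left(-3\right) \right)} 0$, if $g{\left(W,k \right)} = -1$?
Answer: $0$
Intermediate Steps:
$G{\left(K \right)} = 3 + 3 K$ ($G{\left(K \right)} = \left(2 K + 3\right) + K = \left(3 + 2 K\right) + K = 3 + 3 K$)
$G{\left(g{\left(0,1 \right)} \left(-3\right) \right)} 0 = \left(3 + 3 \left(\left(-1\right) \left(-3\right)\right)\right) 0 = \left(3 + 3 \cdot 3\right) 0 = \left(3 + 9\right) 0 = 12 \cdot 0 = 0$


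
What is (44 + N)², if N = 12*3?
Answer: 6400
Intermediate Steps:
N = 36
(44 + N)² = (44 + 36)² = 80² = 6400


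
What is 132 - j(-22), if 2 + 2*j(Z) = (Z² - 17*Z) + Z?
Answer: -285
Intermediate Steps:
j(Z) = -1 + Z²/2 - 8*Z (j(Z) = -1 + ((Z² - 17*Z) + Z)/2 = -1 + (Z² - 16*Z)/2 = -1 + (Z²/2 - 8*Z) = -1 + Z²/2 - 8*Z)
132 - j(-22) = 132 - (-1 + (½)*(-22)² - 8*(-22)) = 132 - (-1 + (½)*484 + 176) = 132 - (-1 + 242 + 176) = 132 - 1*417 = 132 - 417 = -285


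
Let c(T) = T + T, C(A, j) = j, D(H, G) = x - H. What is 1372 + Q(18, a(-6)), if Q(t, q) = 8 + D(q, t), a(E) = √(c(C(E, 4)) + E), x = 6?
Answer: 1386 - √2 ≈ 1384.6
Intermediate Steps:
D(H, G) = 6 - H
c(T) = 2*T
a(E) = √(8 + E) (a(E) = √(2*4 + E) = √(8 + E))
Q(t, q) = 14 - q (Q(t, q) = 8 + (6 - q) = 14 - q)
1372 + Q(18, a(-6)) = 1372 + (14 - √(8 - 6)) = 1372 + (14 - √2) = 1386 - √2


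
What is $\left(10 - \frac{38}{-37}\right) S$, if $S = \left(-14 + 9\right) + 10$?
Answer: $\frac{2040}{37} \approx 55.135$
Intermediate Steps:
$S = 5$ ($S = -5 + 10 = 5$)
$\left(10 - \frac{38}{-37}\right) S = \left(10 - \frac{38}{-37}\right) 5 = \left(10 - - \frac{38}{37}\right) 5 = \left(10 + \frac{38}{37}\right) 5 = \frac{408}{37} \cdot 5 = \frac{2040}{37}$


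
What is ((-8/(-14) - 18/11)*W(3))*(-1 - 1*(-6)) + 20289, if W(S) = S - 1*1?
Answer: 1561433/77 ≈ 20278.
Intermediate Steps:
W(S) = -1 + S (W(S) = S - 1 = -1 + S)
((-8/(-14) - 18/11)*W(3))*(-1 - 1*(-6)) + 20289 = ((-8/(-14) - 18/11)*(-1 + 3))*(-1 - 1*(-6)) + 20289 = ((-8*(-1/14) - 18*1/11)*2)*(-1 + 6) + 20289 = ((4/7 - 18/11)*2)*5 + 20289 = -82/77*2*5 + 20289 = -164/77*5 + 20289 = -820/77 + 20289 = 1561433/77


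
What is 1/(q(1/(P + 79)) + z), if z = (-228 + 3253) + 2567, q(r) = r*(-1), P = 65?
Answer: 144/805247 ≈ 0.00017883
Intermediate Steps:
q(r) = -r
z = 5592 (z = 3025 + 2567 = 5592)
1/(q(1/(P + 79)) + z) = 1/(-1/(65 + 79) + 5592) = 1/(-1/144 + 5592) = 1/(805247/144) = 144/805247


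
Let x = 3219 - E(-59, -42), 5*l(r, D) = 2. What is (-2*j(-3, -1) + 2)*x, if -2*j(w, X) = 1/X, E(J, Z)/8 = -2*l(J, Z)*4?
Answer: 16223/5 ≈ 3244.6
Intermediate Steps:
l(r, D) = ⅖ (l(r, D) = (⅕)*2 = ⅖)
E(J, Z) = -128/5 (E(J, Z) = 8*(-2*⅖*4) = 8*(-⅘*4) = 8*(-16/5) = -128/5)
j(w, X) = -1/(2*X)
x = 16223/5 (x = 3219 - 1*(-128/5) = 3219 + 128/5 = 16223/5 ≈ 3244.6)
(-2*j(-3, -1) + 2)*x = (-(-1)/(-1) + 2)*(16223/5) = (-(-1)*(-1) + 2)*(16223/5) = (-2*½ + 2)*(16223/5) = (-1 + 2)*(16223/5) = 1*(16223/5) = 16223/5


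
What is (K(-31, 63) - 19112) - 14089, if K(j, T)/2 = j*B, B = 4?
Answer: -33449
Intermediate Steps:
K(j, T) = 8*j (K(j, T) = 2*(j*4) = 2*(4*j) = 8*j)
(K(-31, 63) - 19112) - 14089 = (8*(-31) - 19112) - 14089 = (-248 - 19112) - 14089 = -19360 - 14089 = -33449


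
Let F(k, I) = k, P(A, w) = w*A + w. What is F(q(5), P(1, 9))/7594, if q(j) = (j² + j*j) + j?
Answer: 55/7594 ≈ 0.0072426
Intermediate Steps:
q(j) = j + 2*j² (q(j) = (j² + j²) + j = 2*j² + j = j + 2*j²)
P(A, w) = w + A*w (P(A, w) = A*w + w = w + A*w)
F(q(5), P(1, 9))/7594 = (5*(1 + 2*5))/7594 = (5*(1 + 10))*(1/7594) = (5*11)*(1/7594) = 55*(1/7594) = 55/7594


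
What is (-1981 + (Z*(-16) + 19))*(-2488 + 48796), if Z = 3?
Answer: -93079080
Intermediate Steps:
(-1981 + (Z*(-16) + 19))*(-2488 + 48796) = (-1981 + (3*(-16) + 19))*(-2488 + 48796) = (-1981 + (-48 + 19))*46308 = (-1981 - 29)*46308 = -2010*46308 = -93079080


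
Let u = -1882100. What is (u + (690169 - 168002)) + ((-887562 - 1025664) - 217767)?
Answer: -3490926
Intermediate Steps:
(u + (690169 - 168002)) + ((-887562 - 1025664) - 217767) = (-1882100 + (690169 - 168002)) + ((-887562 - 1025664) - 217767) = (-1882100 + 522167) + (-1913226 - 217767) = -1359933 - 2130993 = -3490926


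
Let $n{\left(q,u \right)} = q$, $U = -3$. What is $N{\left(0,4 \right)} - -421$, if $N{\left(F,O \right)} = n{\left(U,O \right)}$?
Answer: $418$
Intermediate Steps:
$N{\left(F,O \right)} = -3$
$N{\left(0,4 \right)} - -421 = -3 - -421 = -3 + 421 = 418$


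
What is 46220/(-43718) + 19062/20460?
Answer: -9359057/74539190 ≈ -0.12556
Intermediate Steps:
46220/(-43718) + 19062/20460 = 46220*(-1/43718) + 19062*(1/20460) = -23110/21859 + 3177/3410 = -9359057/74539190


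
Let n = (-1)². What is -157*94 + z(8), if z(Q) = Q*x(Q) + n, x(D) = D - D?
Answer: -14757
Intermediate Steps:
x(D) = 0
n = 1
z(Q) = 1 (z(Q) = Q*0 + 1 = 0 + 1 = 1)
-157*94 + z(8) = -157*94 + 1 = -14758 + 1 = -14757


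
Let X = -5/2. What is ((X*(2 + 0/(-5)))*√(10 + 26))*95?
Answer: -2850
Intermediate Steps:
X = -5/2 (X = -5*½ = -5/2 ≈ -2.5000)
((X*(2 + 0/(-5)))*√(10 + 26))*95 = ((-5*(2 + 0/(-5))/2)*√(10 + 26))*95 = ((-5*(2 + 0*(-⅕))/2)*√36)*95 = (-5*(2 + 0)/2*6)*95 = (-5/2*2*6)*95 = -5*6*95 = -30*95 = -2850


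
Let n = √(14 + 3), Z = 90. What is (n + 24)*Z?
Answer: 2160 + 90*√17 ≈ 2531.1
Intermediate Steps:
n = √17 ≈ 4.1231
(n + 24)*Z = (√17 + 24)*90 = (24 + √17)*90 = 2160 + 90*√17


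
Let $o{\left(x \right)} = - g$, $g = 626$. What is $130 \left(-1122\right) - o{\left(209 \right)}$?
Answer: $-145234$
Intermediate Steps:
$o{\left(x \right)} = -626$ ($o{\left(x \right)} = \left(-1\right) 626 = -626$)
$130 \left(-1122\right) - o{\left(209 \right)} = 130 \left(-1122\right) - -626 = -145860 + 626 = -145234$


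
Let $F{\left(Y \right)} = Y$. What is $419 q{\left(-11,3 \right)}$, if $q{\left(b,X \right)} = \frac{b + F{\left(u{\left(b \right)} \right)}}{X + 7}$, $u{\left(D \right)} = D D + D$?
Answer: $\frac{41481}{10} \approx 4148.1$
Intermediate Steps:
$u{\left(D \right)} = D + D^{2}$ ($u{\left(D \right)} = D^{2} + D = D + D^{2}$)
$q{\left(b,X \right)} = \frac{b + b \left(1 + b\right)}{7 + X}$ ($q{\left(b,X \right)} = \frac{b + b \left(1 + b\right)}{X + 7} = \frac{b + b \left(1 + b\right)}{7 + X}$)
$419 q{\left(-11,3 \right)} = 419 \left(- \frac{11 \left(2 - 11\right)}{7 + 3}\right) = 419 \left(\left(-11\right) \frac{1}{10} \left(-9\right)\right) = 419 \cdot \frac{99}{10} = \frac{41481}{10}$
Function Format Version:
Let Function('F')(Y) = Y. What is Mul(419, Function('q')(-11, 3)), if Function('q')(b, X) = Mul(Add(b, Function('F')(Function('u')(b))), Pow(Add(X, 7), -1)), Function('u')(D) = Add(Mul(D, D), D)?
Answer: Rational(41481, 10) ≈ 4148.1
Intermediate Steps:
Function('u')(D) = Add(D, Pow(D, 2)) (Function('u')(D) = Add(Pow(D, 2), D) = Add(D, Pow(D, 2)))
Function('q')(b, X) = Mul(Pow(Add(7, X), -1), Add(b, Mul(b, Add(1, b)))) (Function('q')(b, X) = Mul(Add(b, Mul(b, Add(1, b))), Pow(Add(X, 7), -1)) = Mul(Add(b, Mul(b, Add(1, b))), Pow(Add(7, X), -1)) = Mul(Pow(Add(7, X), -1), Add(b, Mul(b, Add(1, b)))))
Mul(419, Function('q')(-11, 3)) = Mul(419, Mul(-11, Pow(Add(7, 3), -1), Add(2, -11))) = Mul(419, Mul(-11, Pow(10, -1), -9)) = Mul(419, Mul(-11, Rational(1, 10), -9)) = Mul(419, Rational(99, 10)) = Rational(41481, 10)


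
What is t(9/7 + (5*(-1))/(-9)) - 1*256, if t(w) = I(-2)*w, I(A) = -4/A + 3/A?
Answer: -16070/63 ≈ -255.08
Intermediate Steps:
I(A) = -1/A
t(w) = w/2 (t(w) = (-1/(-2))*w = (-1*(-½))*w = w/2)
t(9/7 + (5*(-1))/(-9)) - 1*256 = (9/7 + (5*(-1))/(-9))/2 - 1*256 = (9*(⅐) - 5*(-⅑))/2 - 256 = (9/7 + 5/9)/2 - 256 = (½)*(116/63) - 256 = 58/63 - 256 = -16070/63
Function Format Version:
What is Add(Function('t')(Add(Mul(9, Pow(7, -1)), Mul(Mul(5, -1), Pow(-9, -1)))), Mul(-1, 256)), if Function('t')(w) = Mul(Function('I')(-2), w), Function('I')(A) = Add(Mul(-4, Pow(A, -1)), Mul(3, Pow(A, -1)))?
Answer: Rational(-16070, 63) ≈ -255.08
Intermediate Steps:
Function('I')(A) = Mul(-1, Pow(A, -1))
Function('t')(w) = Mul(Rational(1, 2), w) (Function('t')(w) = Mul(Mul(-1, Pow(-2, -1)), w) = Mul(Mul(-1, Rational(-1, 2)), w) = Mul(Rational(1, 2), w))
Add(Function('t')(Add(Mul(9, Pow(7, -1)), Mul(Mul(5, -1), Pow(-9, -1)))), Mul(-1, 256)) = Add(Mul(Rational(1, 2), Add(Mul(9, Pow(7, -1)), Mul(Mul(5, -1), Pow(-9, -1)))), Mul(-1, 256)) = Add(Mul(Rational(1, 2), Add(Mul(9, Rational(1, 7)), Mul(-5, Rational(-1, 9)))), -256) = Add(Mul(Rational(1, 2), Add(Rational(9, 7), Rational(5, 9))), -256) = Add(Mul(Rational(1, 2), Rational(116, 63)), -256) = Add(Rational(58, 63), -256) = Rational(-16070, 63)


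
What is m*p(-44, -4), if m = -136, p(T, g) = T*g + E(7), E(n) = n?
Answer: -24888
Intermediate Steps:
p(T, g) = 7 + T*g (p(T, g) = T*g + 7 = 7 + T*g)
m*p(-44, -4) = -136*(7 - 44*(-4)) = -136*(7 + 176) = -136*183 = -24888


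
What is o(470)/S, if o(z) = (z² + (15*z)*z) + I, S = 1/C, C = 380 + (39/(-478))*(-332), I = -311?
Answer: 343845655166/239 ≈ 1.4387e+9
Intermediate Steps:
C = 97294/239 (C = 380 + (39*(-1/478))*(-332) = 380 - 39/478*(-332) = 380 + 6474/239 = 97294/239 ≈ 407.09)
S = 239/97294 (S = 1/(97294/239) = 239/97294 ≈ 0.0024565)
o(z) = -311 + 16*z² (o(z) = (z² + (15*z)*z) - 311 = (z² + 15*z²) - 311 = 16*z² - 311 = -311 + 16*z²)
o(470)/S = (-311 + 16*470²)/(239/97294) = (-311 + 16*220900)*(97294/239) = (-311 + 3534400)*(97294/239) = 3534089*(97294/239) = 343845655166/239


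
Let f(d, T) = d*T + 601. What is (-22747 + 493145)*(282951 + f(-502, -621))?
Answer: 280025107012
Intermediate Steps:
f(d, T) = 601 + T*d (f(d, T) = T*d + 601 = 601 + T*d)
(-22747 + 493145)*(282951 + f(-502, -621)) = (-22747 + 493145)*(282951 + (601 - 621*(-502))) = 470398*(282951 + (601 + 311742)) = 470398*(282951 + 312343) = 470398*595294 = 280025107012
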